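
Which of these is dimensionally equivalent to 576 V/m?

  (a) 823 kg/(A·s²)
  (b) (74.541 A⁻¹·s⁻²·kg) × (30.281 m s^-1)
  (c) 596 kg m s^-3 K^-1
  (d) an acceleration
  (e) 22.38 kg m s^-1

Reference: V·m⁻¹ = J·C⁻¹·m⁻¹ = kg·m·s⁻³·A⁻¹.
Each option:
  (a) kg·s⁻²·A⁻¹
  (b) [kg·s⁻²·A⁻¹] · [m·s⁻¹] = kg·m·s⁻³·A⁻¹  ← same
  (c) kg·m·s⁻³·K⁻¹
  (d) [acceleration] = m·s⁻²
  (e) kg·m·s⁻¹
Only (b) matches kg·m·s⁻³·A⁻¹.

(b)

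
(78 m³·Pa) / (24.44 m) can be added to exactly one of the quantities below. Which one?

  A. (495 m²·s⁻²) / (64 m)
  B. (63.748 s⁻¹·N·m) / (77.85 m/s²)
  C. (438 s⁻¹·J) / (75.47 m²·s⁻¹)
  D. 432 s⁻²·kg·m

D.

Reference: [kg·m²·s⁻²] / [m] = kg·m·s⁻².
Each option:
  A. [m²·s⁻²] / [m] = m·s⁻²
  B. [kg·m²·s⁻³] / [m·s⁻²] = kg·m·s⁻¹
  C. [kg·m²·s⁻³] / [m²·s⁻¹] = kg·s⁻²
  D. kg·m·s⁻²  ← same
Only D. matches kg·m·s⁻².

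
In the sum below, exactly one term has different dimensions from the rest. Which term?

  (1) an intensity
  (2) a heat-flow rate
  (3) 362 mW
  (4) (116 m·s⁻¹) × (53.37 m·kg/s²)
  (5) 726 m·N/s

Reduce each to base SI dimensions:
  (1) [intensity] = kg·s⁻³
  (2) [heat-flow rate] = kg·m²·s⁻³
  (3) W = J·s⁻¹ = kg·m²·s⁻³
  (4) [m·s⁻¹] · [kg·m·s⁻²] = kg·m²·s⁻³
  (5) N·m·s⁻¹ = kg·m·s⁻²·m·s⁻¹ = kg·m²·s⁻³
All reduce to kg·m²·s⁻³ except (1), which is kg·s⁻³.

(1)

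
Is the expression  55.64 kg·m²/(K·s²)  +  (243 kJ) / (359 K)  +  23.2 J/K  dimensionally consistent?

Dimensions:
  55.64 kg·m²/(K·s²):  kg·m²·s⁻²·K⁻¹
  (243 kJ) / (359 K):  [kg·m²·s⁻²] / [K] = kg·m²·s⁻²·K⁻¹
  23.2 J/K:  J·K⁻¹ = N·m·K⁻¹ = kg·m²·s⁻²·K⁻¹
Every term reduces to kg·m²·s⁻²·K⁻¹.

Yes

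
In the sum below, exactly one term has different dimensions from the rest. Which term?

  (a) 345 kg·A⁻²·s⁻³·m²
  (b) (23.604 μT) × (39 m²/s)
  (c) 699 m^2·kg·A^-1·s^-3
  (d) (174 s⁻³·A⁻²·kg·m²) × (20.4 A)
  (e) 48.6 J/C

(a)

In SI base units:
  (a) kg·m²·s⁻³·A⁻²
  (b) [kg·s⁻²·A⁻¹] · [m²·s⁻¹] = kg·m²·s⁻³·A⁻¹
  (c) kg·m²·s⁻³·A⁻¹
  (d) [kg·m²·s⁻³·A⁻²] · [A] = kg·m²·s⁻³·A⁻¹
  (e) J·C⁻¹ = N·m·(s·A)⁻¹ = kg·m²·s⁻³·A⁻¹
All reduce to kg·m²·s⁻³·A⁻¹ except (a), which is kg·m²·s⁻³·A⁻².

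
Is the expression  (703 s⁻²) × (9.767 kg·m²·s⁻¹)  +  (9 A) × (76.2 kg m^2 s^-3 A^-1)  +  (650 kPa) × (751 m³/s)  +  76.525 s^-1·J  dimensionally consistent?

Yes

In SI base units:
  (703 s⁻²) × (9.767 kg·m²·s⁻¹):  [s⁻²] · [kg·m²·s⁻¹] = kg·m²·s⁻³
  (9 A) × (76.2 kg m^2 s^-3 A^-1):  [A] · [kg·m²·s⁻³·A⁻¹] = kg·m²·s⁻³
  (650 kPa) × (751 m³/s):  [kg·m⁻¹·s⁻²] · [m³·s⁻¹] = kg·m²·s⁻³
  76.525 s^-1·J:  J·s⁻¹ = N·m·s⁻¹ = kg·m²·s⁻³
Every term reduces to kg·m²·s⁻³.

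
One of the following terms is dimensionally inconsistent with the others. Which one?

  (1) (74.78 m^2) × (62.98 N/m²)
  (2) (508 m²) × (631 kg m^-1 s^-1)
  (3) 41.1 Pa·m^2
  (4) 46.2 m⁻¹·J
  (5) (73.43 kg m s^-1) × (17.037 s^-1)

In SI base units:
  (1) [m²] · [kg·m⁻¹·s⁻²] = kg·m·s⁻²
  (2) [m²] · [kg·m⁻¹·s⁻¹] = kg·m·s⁻¹
  (3) Pa·m² = N·m⁻²·m² = kg·m·s⁻²
  (4) J·m⁻¹ = N·m·m⁻¹ = kg·m·s⁻²
  (5) [kg·m·s⁻¹] · [s⁻¹] = kg·m·s⁻²
All reduce to kg·m·s⁻² except (2), which is kg·m·s⁻¹.

(2)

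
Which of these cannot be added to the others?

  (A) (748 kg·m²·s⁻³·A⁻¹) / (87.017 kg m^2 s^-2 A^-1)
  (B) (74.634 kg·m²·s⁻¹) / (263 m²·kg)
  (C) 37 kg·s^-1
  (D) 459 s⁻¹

(C)

In SI base units:
  (A) [kg·m²·s⁻³·A⁻¹] / [kg·m²·s⁻²·A⁻¹] = s⁻¹
  (B) [kg·m²·s⁻¹] / [kg·m²] = s⁻¹
  (C) kg·s⁻¹
  (D) s⁻¹
All reduce to s⁻¹ except (C), which is kg·s⁻¹.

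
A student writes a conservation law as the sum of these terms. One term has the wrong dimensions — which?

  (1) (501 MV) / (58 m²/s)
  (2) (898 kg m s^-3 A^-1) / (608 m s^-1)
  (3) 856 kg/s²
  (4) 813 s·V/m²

(3)

Dimensions:
  (1) [kg·m²·s⁻³·A⁻¹] / [m²·s⁻¹] = kg·s⁻²·A⁻¹
  (2) [kg·m·s⁻³·A⁻¹] / [m·s⁻¹] = kg·s⁻²·A⁻¹
  (3) kg·s⁻²
  (4) V·s·m⁻² = J·C⁻¹·s·m⁻² = kg·s⁻²·A⁻¹
All reduce to kg·s⁻²·A⁻¹ except (3), which is kg·s⁻².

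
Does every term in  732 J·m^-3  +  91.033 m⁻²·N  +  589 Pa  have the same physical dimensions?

Work out the base dimensions of each:
  732 J·m^-3:  J·m⁻³ = N·m·m⁻³ = kg·m⁻¹·s⁻²
  91.033 m⁻²·N:  N·m⁻² = kg·m·s⁻²·m⁻² = kg·m⁻¹·s⁻²
  589 Pa:  Pa = N·m⁻² = kg·m⁻¹·s⁻²
Every term reduces to kg·m⁻¹·s⁻².

Yes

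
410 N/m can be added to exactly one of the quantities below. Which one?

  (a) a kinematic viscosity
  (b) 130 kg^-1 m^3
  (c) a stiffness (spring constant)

(c)

Reference: N·m⁻¹ = kg·m·s⁻²·m⁻¹ = kg·s⁻².
Each option:
  (a) [kinematic viscosity] = m²·s⁻¹
  (b) kg⁻¹·m³
  (c) [stiffness (spring constant)] = kg·s⁻²  ← same
Only (c) matches kg·s⁻².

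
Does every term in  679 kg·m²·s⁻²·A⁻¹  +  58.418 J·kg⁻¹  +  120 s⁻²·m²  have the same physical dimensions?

No

Reduce each to base SI dimensions:
  679 kg·m²·s⁻²·A⁻¹:  kg·m²·s⁻²·A⁻¹
  58.418 J·kg⁻¹:  J·kg⁻¹ = N·m·kg⁻¹ = m²·s⁻²
  120 s⁻²·m²:  m²·s⁻²
The terms do not share a single dimension (kg·m²·s⁻²·A⁻¹ vs m²·s⁻²).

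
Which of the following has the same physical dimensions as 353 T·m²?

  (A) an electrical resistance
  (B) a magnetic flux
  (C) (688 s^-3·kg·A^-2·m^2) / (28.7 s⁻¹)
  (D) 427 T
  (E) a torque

(B)

Reference: T·m² = Wb·m⁻²·m² = kg·m²·s⁻²·A⁻¹.
Each option:
  (A) [electrical resistance] = kg·m²·s⁻³·A⁻²
  (B) [magnetic flux] = kg·m²·s⁻²·A⁻¹  ← same
  (C) [kg·m²·s⁻³·A⁻²] / [s⁻¹] = kg·m²·s⁻²·A⁻²
  (D) T = Wb·m⁻² = kg·s⁻²·A⁻¹
  (E) [torque] = kg·m²·s⁻²
Only (B) matches kg·m²·s⁻²·A⁻¹.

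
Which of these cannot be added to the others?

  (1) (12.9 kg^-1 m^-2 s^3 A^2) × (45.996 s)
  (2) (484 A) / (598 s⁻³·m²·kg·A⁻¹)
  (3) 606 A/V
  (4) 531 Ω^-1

(1)

Expand each in SI base units:
  (1) [kg⁻¹·m⁻²·s³·A²] · [s] = kg⁻¹·m⁻²·s⁴·A²
  (2) [A] / [kg·m²·s⁻³·A⁻¹] = kg⁻¹·m⁻²·s³·A²
  (3) A·V⁻¹ = A·(J·C⁻¹)⁻¹ = kg⁻¹·m⁻²·s³·A²
  (4) Ω⁻¹ = (V·A⁻¹)⁻¹ = kg⁻¹·m⁻²·s³·A²
All reduce to kg⁻¹·m⁻²·s³·A² except (1), which is kg⁻¹·m⁻²·s⁴·A².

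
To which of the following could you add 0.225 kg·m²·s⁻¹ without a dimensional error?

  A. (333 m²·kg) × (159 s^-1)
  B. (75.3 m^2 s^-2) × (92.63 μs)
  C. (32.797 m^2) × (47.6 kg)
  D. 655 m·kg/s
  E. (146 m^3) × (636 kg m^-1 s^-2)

A.

Reference: kg·m²·s⁻¹.
Each option:
  A. [kg·m²] · [s⁻¹] = kg·m²·s⁻¹  ← same
  B. [m²·s⁻²] · [s] = m²·s⁻¹
  C. [m²] · [kg] = kg·m²
  D. kg·m·s⁻¹
  E. [m³] · [kg·m⁻¹·s⁻²] = kg·m²·s⁻²
Only A. matches kg·m²·s⁻¹.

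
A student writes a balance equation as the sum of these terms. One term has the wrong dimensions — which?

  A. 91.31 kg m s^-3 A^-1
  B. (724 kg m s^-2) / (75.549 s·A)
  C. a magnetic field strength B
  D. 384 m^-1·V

C.

Work out the base dimensions of each:
  A. kg·m·s⁻³·A⁻¹
  B. [kg·m·s⁻²] / [s·A] = kg·m·s⁻³·A⁻¹
  C. [magnetic field strength B] = kg·s⁻²·A⁻¹
  D. V·m⁻¹ = J·C⁻¹·m⁻¹ = kg·m·s⁻³·A⁻¹
All reduce to kg·m·s⁻³·A⁻¹ except C., which is kg·s⁻²·A⁻¹.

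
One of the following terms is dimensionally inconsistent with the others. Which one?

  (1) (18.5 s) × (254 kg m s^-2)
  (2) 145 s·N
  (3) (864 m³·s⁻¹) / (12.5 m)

Work out the base dimensions of each:
  (1) [s] · [kg·m·s⁻²] = kg·m·s⁻¹
  (2) N·s = kg·m·s⁻²·s = kg·m·s⁻¹
  (3) [m³·s⁻¹] / [m] = m²·s⁻¹
All reduce to kg·m·s⁻¹ except (3), which is m²·s⁻¹.

(3)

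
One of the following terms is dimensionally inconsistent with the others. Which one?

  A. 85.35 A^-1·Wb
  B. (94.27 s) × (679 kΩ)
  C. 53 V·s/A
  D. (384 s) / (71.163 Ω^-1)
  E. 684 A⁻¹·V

E.

In SI base units:
  A. Wb·A⁻¹ = V·s·A⁻¹ = kg·m²·s⁻²·A⁻²
  B. [s] · [kg·m²·s⁻³·A⁻²] = kg·m²·s⁻²·A⁻²
  C. V·s·A⁻¹ = J·C⁻¹·s·A⁻¹ = kg·m²·s⁻²·A⁻²
  D. [s] / [kg⁻¹·m⁻²·s³·A²] = kg·m²·s⁻²·A⁻²
  E. V·A⁻¹ = J·C⁻¹·A⁻¹ = kg·m²·s⁻³·A⁻²
All reduce to kg·m²·s⁻²·A⁻² except E., which is kg·m²·s⁻³·A⁻².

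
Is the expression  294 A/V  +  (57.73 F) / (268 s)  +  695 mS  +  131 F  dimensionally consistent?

Work out the base dimensions of each:
  294 A/V:  A·V⁻¹ = A·(J·C⁻¹)⁻¹ = kg⁻¹·m⁻²·s³·A²
  (57.73 F) / (268 s):  [kg⁻¹·m⁻²·s⁴·A²] / [s] = kg⁻¹·m⁻²·s³·A²
  695 mS:  S = Ω⁻¹ = kg⁻¹·m⁻²·s³·A²
  131 F:  F = C·V⁻¹ = kg⁻¹·m⁻²·s⁴·A²
The terms do not share a single dimension (kg⁻¹·m⁻²·s³·A² vs kg⁻¹·m⁻²·s⁴·A²).

No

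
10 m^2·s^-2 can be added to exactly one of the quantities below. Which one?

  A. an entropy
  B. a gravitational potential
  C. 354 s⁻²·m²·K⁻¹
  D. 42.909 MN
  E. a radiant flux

Reference: m²·s⁻².
Each option:
  A. [entropy] = kg·m²·s⁻²·K⁻¹
  B. [gravitational potential] = m²·s⁻²  ← same
  C. m²·s⁻²·K⁻¹
  D. N = kg·m·s⁻²
  E. [radiant flux] = kg·m²·s⁻³
Only B. matches m²·s⁻².

B.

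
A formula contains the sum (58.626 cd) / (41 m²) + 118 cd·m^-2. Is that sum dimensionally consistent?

Expand each in SI base units:
  (58.626 cd) / (41 m²):  [cd] / [m²] = m⁻²·cd
  118 cd·m^-2:  cd·m⁻² = m⁻²·cd
Both are m⁻²·cd, so they have the same dimensions and can be added.

Yes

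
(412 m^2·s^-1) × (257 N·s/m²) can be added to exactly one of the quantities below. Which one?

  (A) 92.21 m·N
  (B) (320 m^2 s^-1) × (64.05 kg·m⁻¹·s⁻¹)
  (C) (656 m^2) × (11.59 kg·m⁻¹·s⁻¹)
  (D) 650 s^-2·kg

Reference: [m²·s⁻¹] · [kg·m⁻¹·s⁻¹] = kg·m·s⁻².
Each option:
  (A) N·m = kg·m·s⁻²·m = kg·m²·s⁻²
  (B) [m²·s⁻¹] · [kg·m⁻¹·s⁻¹] = kg·m·s⁻²  ← same
  (C) [m²] · [kg·m⁻¹·s⁻¹] = kg·m·s⁻¹
  (D) kg·s⁻²
Only (B) matches kg·m·s⁻².

(B)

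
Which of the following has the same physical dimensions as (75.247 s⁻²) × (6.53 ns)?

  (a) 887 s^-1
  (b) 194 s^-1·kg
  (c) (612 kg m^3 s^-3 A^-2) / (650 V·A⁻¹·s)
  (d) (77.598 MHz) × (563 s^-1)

Reference: [s⁻²] · [s] = s⁻¹.
Each option:
  (a) s⁻¹  ← same
  (b) kg·s⁻¹
  (c) [kg·m³·s⁻³·A⁻²] / [kg·m²·s⁻²·A⁻²] = m·s⁻¹
  (d) [s⁻¹] · [s⁻¹] = s⁻²
Only (a) matches s⁻¹.

(a)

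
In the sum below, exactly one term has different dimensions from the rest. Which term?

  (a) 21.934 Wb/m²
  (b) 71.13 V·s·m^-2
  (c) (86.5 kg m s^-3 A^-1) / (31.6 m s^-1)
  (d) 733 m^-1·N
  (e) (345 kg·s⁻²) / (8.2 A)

In SI base units:
  (a) Wb·m⁻² = V·s·m⁻² = kg·s⁻²·A⁻¹
  (b) V·s·m⁻² = J·C⁻¹·s·m⁻² = kg·s⁻²·A⁻¹
  (c) [kg·m·s⁻³·A⁻¹] / [m·s⁻¹] = kg·s⁻²·A⁻¹
  (d) N·m⁻¹ = kg·m·s⁻²·m⁻¹ = kg·s⁻²
  (e) [kg·s⁻²] / [A] = kg·s⁻²·A⁻¹
All reduce to kg·s⁻²·A⁻¹ except (d), which is kg·s⁻².

(d)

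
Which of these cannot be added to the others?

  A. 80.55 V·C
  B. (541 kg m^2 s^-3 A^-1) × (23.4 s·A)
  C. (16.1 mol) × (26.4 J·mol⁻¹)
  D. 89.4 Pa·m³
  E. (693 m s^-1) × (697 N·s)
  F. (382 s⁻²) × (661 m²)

F.

Work out the base dimensions of each:
  A. C·V = s·A·J·C⁻¹ = kg·m²·s⁻²
  B. [kg·m²·s⁻³·A⁻¹] · [s·A] = kg·m²·s⁻²
  C. [mol] · [kg·m²·s⁻²·mol⁻¹] = kg·m²·s⁻²
  D. Pa·m³ = N·m⁻²·m³ = kg·m²·s⁻²
  E. [m·s⁻¹] · [kg·m·s⁻¹] = kg·m²·s⁻²
  F. [s⁻²] · [m²] = m²·s⁻²
All reduce to kg·m²·s⁻² except F., which is m²·s⁻².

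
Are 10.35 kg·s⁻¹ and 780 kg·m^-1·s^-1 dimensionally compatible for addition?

Expand each in SI base units:
  10.35 kg·s⁻¹:  kg·s⁻¹
  780 kg·m^-1·s^-1:  kg·m⁻¹·s⁻¹
kg·s⁻¹ ≠ kg·m⁻¹·s⁻¹, so they cannot be added.

No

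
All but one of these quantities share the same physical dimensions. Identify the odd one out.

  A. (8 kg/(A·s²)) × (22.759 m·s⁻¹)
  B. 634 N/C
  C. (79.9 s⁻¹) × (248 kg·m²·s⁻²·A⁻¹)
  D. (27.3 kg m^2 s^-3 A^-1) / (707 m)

C.

Expand each in SI base units:
  A. [kg·s⁻²·A⁻¹] · [m·s⁻¹] = kg·m·s⁻³·A⁻¹
  B. N·C⁻¹ = kg·m·s⁻²·(s·A)⁻¹ = kg·m·s⁻³·A⁻¹
  C. [s⁻¹] · [kg·m²·s⁻²·A⁻¹] = kg·m²·s⁻³·A⁻¹
  D. [kg·m²·s⁻³·A⁻¹] / [m] = kg·m·s⁻³·A⁻¹
All reduce to kg·m·s⁻³·A⁻¹ except C., which is kg·m²·s⁻³·A⁻¹.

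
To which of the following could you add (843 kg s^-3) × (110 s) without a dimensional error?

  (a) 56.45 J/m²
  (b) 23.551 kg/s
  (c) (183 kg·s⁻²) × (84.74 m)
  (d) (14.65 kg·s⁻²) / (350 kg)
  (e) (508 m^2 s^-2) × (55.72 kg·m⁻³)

Reference: [kg·s⁻³] · [s] = kg·s⁻².
Each option:
  (a) J·m⁻² = N·m·m⁻² = kg·s⁻²  ← same
  (b) kg·s⁻¹
  (c) [kg·s⁻²] · [m] = kg·m·s⁻²
  (d) [kg·s⁻²] / [kg] = s⁻²
  (e) [m²·s⁻²] · [kg·m⁻³] = kg·m⁻¹·s⁻²
Only (a) matches kg·s⁻².

(a)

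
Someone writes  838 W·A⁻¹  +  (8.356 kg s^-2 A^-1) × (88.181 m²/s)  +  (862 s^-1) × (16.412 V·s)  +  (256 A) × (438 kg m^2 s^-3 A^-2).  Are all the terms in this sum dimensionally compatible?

Reduce each to base SI dimensions:
  838 W·A⁻¹:  W·A⁻¹ = J·s⁻¹·A⁻¹ = kg·m²·s⁻³·A⁻¹
  (8.356 kg s^-2 A^-1) × (88.181 m²/s):  [kg·s⁻²·A⁻¹] · [m²·s⁻¹] = kg·m²·s⁻³·A⁻¹
  (862 s^-1) × (16.412 V·s):  [s⁻¹] · [kg·m²·s⁻²·A⁻¹] = kg·m²·s⁻³·A⁻¹
  (256 A) × (438 kg m^2 s^-3 A^-2):  [A] · [kg·m²·s⁻³·A⁻²] = kg·m²·s⁻³·A⁻¹
Every term reduces to kg·m²·s⁻³·A⁻¹.

Yes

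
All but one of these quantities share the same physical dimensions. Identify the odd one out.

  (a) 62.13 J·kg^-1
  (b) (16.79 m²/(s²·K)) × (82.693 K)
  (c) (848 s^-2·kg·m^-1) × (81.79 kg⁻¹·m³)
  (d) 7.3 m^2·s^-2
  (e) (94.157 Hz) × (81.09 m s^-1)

(e)

Dimensions:
  (a) J·kg⁻¹ = N·m·kg⁻¹ = m²·s⁻²
  (b) [m²·s⁻²·K⁻¹] · [K] = m²·s⁻²
  (c) [kg·m⁻¹·s⁻²] · [kg⁻¹·m³] = m²·s⁻²
  (d) m²·s⁻²
  (e) [s⁻¹] · [m·s⁻¹] = m·s⁻²
All reduce to m²·s⁻² except (e), which is m·s⁻².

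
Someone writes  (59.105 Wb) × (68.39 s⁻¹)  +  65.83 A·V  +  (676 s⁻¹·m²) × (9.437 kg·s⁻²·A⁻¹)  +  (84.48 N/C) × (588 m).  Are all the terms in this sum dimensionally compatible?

Work out the base dimensions of each:
  (59.105 Wb) × (68.39 s⁻¹):  [kg·m²·s⁻²·A⁻¹] · [s⁻¹] = kg·m²·s⁻³·A⁻¹
  65.83 A·V:  V·A = J·C⁻¹·A = kg·m²·s⁻³
  (676 s⁻¹·m²) × (9.437 kg·s⁻²·A⁻¹):  [m²·s⁻¹] · [kg·s⁻²·A⁻¹] = kg·m²·s⁻³·A⁻¹
  (84.48 N/C) × (588 m):  [kg·m·s⁻³·A⁻¹] · [m] = kg·m²·s⁻³·A⁻¹
The terms do not share a single dimension (kg·m²·s⁻³ vs kg·m²·s⁻³·A⁻¹).

No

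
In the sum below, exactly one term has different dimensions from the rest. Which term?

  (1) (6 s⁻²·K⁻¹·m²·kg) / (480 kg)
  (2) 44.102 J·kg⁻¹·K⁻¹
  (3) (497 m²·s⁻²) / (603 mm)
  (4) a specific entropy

In SI base units:
  (1) [kg·m²·s⁻²·K⁻¹] / [kg] = m²·s⁻²·K⁻¹
  (2) J·kg⁻¹·K⁻¹ = N·m·kg⁻¹·K⁻¹ = m²·s⁻²·K⁻¹
  (3) [m²·s⁻²] / [m] = m·s⁻²
  (4) [specific entropy] = m²·s⁻²·K⁻¹
All reduce to m²·s⁻²·K⁻¹ except (3), which is m·s⁻².

(3)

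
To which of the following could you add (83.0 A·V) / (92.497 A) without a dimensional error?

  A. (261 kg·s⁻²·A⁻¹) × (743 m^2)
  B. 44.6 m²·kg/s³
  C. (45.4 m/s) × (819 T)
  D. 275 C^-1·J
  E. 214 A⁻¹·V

D.

Reference: [kg·m²·s⁻³] / [A] = kg·m²·s⁻³·A⁻¹.
Each option:
  A. [kg·s⁻²·A⁻¹] · [m²] = kg·m²·s⁻²·A⁻¹
  B. kg·m²·s⁻³
  C. [m·s⁻¹] · [kg·s⁻²·A⁻¹] = kg·m·s⁻³·A⁻¹
  D. J·C⁻¹ = N·m·(s·A)⁻¹ = kg·m²·s⁻³·A⁻¹  ← same
  E. V·A⁻¹ = J·C⁻¹·A⁻¹ = kg·m²·s⁻³·A⁻²
Only D. matches kg·m²·s⁻³·A⁻¹.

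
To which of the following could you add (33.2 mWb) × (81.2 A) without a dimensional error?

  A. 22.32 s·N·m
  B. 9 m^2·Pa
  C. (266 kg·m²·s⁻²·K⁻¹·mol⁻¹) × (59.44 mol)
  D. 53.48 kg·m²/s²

Reference: [kg·m²·s⁻²·A⁻¹] · [A] = kg·m²·s⁻².
Each option:
  A. N·m·s = kg·m·s⁻²·m·s = kg·m²·s⁻¹
  B. Pa·m² = N·m⁻²·m² = kg·m·s⁻²
  C. [kg·m²·s⁻²·K⁻¹·mol⁻¹] · [mol] = kg·m²·s⁻²·K⁻¹
  D. kg·m²·s⁻²  ← same
Only D. matches kg·m²·s⁻².

D.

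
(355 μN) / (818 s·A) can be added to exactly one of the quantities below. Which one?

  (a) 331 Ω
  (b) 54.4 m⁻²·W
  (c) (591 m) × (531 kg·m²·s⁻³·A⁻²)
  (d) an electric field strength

(d)

Reference: [kg·m·s⁻²] / [s·A] = kg·m·s⁻³·A⁻¹.
Each option:
  (a) Ω = V·A⁻¹ = kg·m²·s⁻³·A⁻²
  (b) W·m⁻² = J·s⁻¹·m⁻² = kg·s⁻³
  (c) [m] · [kg·m²·s⁻³·A⁻²] = kg·m³·s⁻³·A⁻²
  (d) [electric field strength] = kg·m·s⁻³·A⁻¹  ← same
Only (d) matches kg·m·s⁻³·A⁻¹.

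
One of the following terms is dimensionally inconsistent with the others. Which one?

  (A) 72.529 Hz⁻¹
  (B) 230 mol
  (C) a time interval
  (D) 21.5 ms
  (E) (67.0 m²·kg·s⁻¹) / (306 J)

(B)

In SI base units:
  (A) Hz⁻¹ = (s⁻¹)⁻¹ = s
  (B) mol
  (C) [time interval] = s
  (D) s
  (E) [kg·m²·s⁻¹] / [kg·m²·s⁻²] = s
All reduce to s except (B), which is mol.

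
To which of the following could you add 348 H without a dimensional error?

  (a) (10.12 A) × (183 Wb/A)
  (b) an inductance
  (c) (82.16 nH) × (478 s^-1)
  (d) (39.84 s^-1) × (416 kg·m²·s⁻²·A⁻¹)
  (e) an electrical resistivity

Reference: H = V·s·A⁻¹ = kg·m²·s⁻²·A⁻².
Each option:
  (a) [A] · [kg·m²·s⁻²·A⁻²] = kg·m²·s⁻²·A⁻¹
  (b) [inductance] = kg·m²·s⁻²·A⁻²  ← same
  (c) [kg·m²·s⁻²·A⁻²] · [s⁻¹] = kg·m²·s⁻³·A⁻²
  (d) [s⁻¹] · [kg·m²·s⁻²·A⁻¹] = kg·m²·s⁻³·A⁻¹
  (e) [electrical resistivity] = kg·m³·s⁻³·A⁻²
Only (b) matches kg·m²·s⁻²·A⁻².

(b)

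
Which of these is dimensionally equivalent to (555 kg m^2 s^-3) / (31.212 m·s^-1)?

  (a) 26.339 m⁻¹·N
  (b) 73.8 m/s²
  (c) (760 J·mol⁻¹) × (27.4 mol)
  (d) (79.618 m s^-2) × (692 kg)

(d)

Reference: [kg·m²·s⁻³] / [m·s⁻¹] = kg·m·s⁻².
Each option:
  (a) N·m⁻¹ = kg·m·s⁻²·m⁻¹ = kg·s⁻²
  (b) m·s⁻²
  (c) [kg·m²·s⁻²·mol⁻¹] · [mol] = kg·m²·s⁻²
  (d) [m·s⁻²] · [kg] = kg·m·s⁻²  ← same
Only (d) matches kg·m·s⁻².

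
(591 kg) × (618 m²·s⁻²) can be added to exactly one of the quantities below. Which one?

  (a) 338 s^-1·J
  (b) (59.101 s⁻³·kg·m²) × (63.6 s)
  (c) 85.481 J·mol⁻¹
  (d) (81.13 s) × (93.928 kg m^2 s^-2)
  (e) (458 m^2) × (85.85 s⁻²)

(b)

Reference: [kg] · [m²·s⁻²] = kg·m²·s⁻².
Each option:
  (a) J·s⁻¹ = N·m·s⁻¹ = kg·m²·s⁻³
  (b) [kg·m²·s⁻³] · [s] = kg·m²·s⁻²  ← same
  (c) J·mol⁻¹ = N·m·mol⁻¹ = kg·m²·s⁻²·mol⁻¹
  (d) [s] · [kg·m²·s⁻²] = kg·m²·s⁻¹
  (e) [m²] · [s⁻²] = m²·s⁻²
Only (b) matches kg·m²·s⁻².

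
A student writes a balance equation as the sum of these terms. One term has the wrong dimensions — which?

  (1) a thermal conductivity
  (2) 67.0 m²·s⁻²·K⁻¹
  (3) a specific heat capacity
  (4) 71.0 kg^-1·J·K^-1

In SI base units:
  (1) [thermal conductivity] = kg·m·s⁻³·K⁻¹
  (2) m²·s⁻²·K⁻¹
  (3) [specific heat capacity] = m²·s⁻²·K⁻¹
  (4) J·kg⁻¹·K⁻¹ = N·m·kg⁻¹·K⁻¹ = m²·s⁻²·K⁻¹
All reduce to m²·s⁻²·K⁻¹ except (1), which is kg·m·s⁻³·K⁻¹.

(1)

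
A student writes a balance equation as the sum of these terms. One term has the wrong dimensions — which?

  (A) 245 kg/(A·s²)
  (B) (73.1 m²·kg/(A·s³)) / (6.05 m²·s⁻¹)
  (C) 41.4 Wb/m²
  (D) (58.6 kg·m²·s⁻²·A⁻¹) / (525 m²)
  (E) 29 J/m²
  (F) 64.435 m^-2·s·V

(E)

Reduce each to base SI dimensions:
  (A) kg·s⁻²·A⁻¹
  (B) [kg·m²·s⁻³·A⁻¹] / [m²·s⁻¹] = kg·s⁻²·A⁻¹
  (C) Wb·m⁻² = V·s·m⁻² = kg·s⁻²·A⁻¹
  (D) [kg·m²·s⁻²·A⁻¹] / [m²] = kg·s⁻²·A⁻¹
  (E) J·m⁻² = N·m·m⁻² = kg·s⁻²
  (F) V·s·m⁻² = J·C⁻¹·s·m⁻² = kg·s⁻²·A⁻¹
All reduce to kg·s⁻²·A⁻¹ except (E), which is kg·s⁻².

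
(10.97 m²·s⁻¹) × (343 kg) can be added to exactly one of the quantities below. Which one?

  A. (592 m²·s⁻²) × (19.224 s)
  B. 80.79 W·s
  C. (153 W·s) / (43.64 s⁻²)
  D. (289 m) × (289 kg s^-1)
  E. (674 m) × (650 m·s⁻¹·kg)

E.

Reference: [m²·s⁻¹] · [kg] = kg·m²·s⁻¹.
Each option:
  A. [m²·s⁻²] · [s] = m²·s⁻¹
  B. W·s = J·s⁻¹·s = kg·m²·s⁻²
  C. [kg·m²·s⁻²] / [s⁻²] = kg·m²
  D. [m] · [kg·s⁻¹] = kg·m·s⁻¹
  E. [m] · [kg·m·s⁻¹] = kg·m²·s⁻¹  ← same
Only E. matches kg·m²·s⁻¹.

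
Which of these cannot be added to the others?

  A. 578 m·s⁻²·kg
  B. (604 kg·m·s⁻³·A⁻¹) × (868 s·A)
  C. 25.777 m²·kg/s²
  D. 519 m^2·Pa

C.

Reduce each to base SI dimensions:
  A. kg·m·s⁻²
  B. [kg·m·s⁻³·A⁻¹] · [s·A] = kg·m·s⁻²
  C. kg·m²·s⁻²
  D. Pa·m² = N·m⁻²·m² = kg·m·s⁻²
All reduce to kg·m·s⁻² except C., which is kg·m²·s⁻².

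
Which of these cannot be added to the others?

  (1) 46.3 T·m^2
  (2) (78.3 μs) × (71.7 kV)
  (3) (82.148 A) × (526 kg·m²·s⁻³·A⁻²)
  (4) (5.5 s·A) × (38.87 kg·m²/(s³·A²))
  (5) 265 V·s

(3)

Expand each in SI base units:
  (1) T·m² = Wb·m⁻²·m² = kg·m²·s⁻²·A⁻¹
  (2) [s] · [kg·m²·s⁻³·A⁻¹] = kg·m²·s⁻²·A⁻¹
  (3) [A] · [kg·m²·s⁻³·A⁻²] = kg·m²·s⁻³·A⁻¹
  (4) [s·A] · [kg·m²·s⁻³·A⁻²] = kg·m²·s⁻²·A⁻¹
  (5) V·s = J·C⁻¹·s = kg·m²·s⁻²·A⁻¹
All reduce to kg·m²·s⁻²·A⁻¹ except (3), which is kg·m²·s⁻³·A⁻¹.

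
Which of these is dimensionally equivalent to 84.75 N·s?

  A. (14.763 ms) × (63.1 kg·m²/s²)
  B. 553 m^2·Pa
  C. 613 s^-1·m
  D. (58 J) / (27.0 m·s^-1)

D.

Reference: N·s = kg·m·s⁻²·s = kg·m·s⁻¹.
Each option:
  A. [s] · [kg·m²·s⁻²] = kg·m²·s⁻¹
  B. Pa·m² = N·m⁻²·m² = kg·m·s⁻²
  C. m·s⁻¹
  D. [kg·m²·s⁻²] / [m·s⁻¹] = kg·m·s⁻¹  ← same
Only D. matches kg·m·s⁻¹.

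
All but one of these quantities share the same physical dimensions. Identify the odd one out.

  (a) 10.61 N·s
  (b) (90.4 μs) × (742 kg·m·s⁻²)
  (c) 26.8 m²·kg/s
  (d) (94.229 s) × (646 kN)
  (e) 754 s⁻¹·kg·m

Expand each in SI base units:
  (a) N·s = kg·m·s⁻²·s = kg·m·s⁻¹
  (b) [s] · [kg·m·s⁻²] = kg·m·s⁻¹
  (c) kg·m²·s⁻¹
  (d) [s] · [kg·m·s⁻²] = kg·m·s⁻¹
  (e) kg·m·s⁻¹
All reduce to kg·m·s⁻¹ except (c), which is kg·m²·s⁻¹.

(c)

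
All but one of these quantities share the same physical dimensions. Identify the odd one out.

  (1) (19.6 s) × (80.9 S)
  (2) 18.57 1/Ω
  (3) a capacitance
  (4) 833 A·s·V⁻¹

(2)

Expand each in SI base units:
  (1) [s] · [kg⁻¹·m⁻²·s³·A²] = kg⁻¹·m⁻²·s⁴·A²
  (2) Ω⁻¹ = (V·A⁻¹)⁻¹ = kg⁻¹·m⁻²·s³·A²
  (3) [capacitance] = kg⁻¹·m⁻²·s⁴·A²
  (4) A·s·V⁻¹ = A·s·(J·C⁻¹)⁻¹ = kg⁻¹·m⁻²·s⁴·A²
All reduce to kg⁻¹·m⁻²·s⁴·A² except (2), which is kg⁻¹·m⁻²·s³·A².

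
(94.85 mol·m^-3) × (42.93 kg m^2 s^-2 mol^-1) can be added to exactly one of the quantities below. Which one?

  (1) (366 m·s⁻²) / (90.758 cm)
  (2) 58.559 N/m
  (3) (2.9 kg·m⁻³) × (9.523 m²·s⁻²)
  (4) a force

(3)

Reference: [m⁻³·mol] · [kg·m²·s⁻²·mol⁻¹] = kg·m⁻¹·s⁻².
Each option:
  (1) [m·s⁻²] / [m] = s⁻²
  (2) N·m⁻¹ = kg·m·s⁻²·m⁻¹ = kg·s⁻²
  (3) [kg·m⁻³] · [m²·s⁻²] = kg·m⁻¹·s⁻²  ← same
  (4) [force] = kg·m·s⁻²
Only (3) matches kg·m⁻¹·s⁻².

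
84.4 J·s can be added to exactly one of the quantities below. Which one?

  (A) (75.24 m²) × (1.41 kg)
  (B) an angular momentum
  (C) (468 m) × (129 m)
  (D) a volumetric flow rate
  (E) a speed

(B)

Reference: J·s = N·m·s = kg·m²·s⁻¹.
Each option:
  (A) [m²] · [kg] = kg·m²
  (B) [angular momentum] = kg·m²·s⁻¹  ← same
  (C) [m] · [m] = m²
  (D) [volumetric flow rate] = m³·s⁻¹
  (E) [speed] = m·s⁻¹
Only (B) matches kg·m²·s⁻¹.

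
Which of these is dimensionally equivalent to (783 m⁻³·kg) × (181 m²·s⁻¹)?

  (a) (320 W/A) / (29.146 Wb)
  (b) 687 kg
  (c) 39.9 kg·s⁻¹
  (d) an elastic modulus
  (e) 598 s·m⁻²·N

Reference: [kg·m⁻³] · [m²·s⁻¹] = kg·m⁻¹·s⁻¹.
Each option:
  (a) [kg·m²·s⁻³·A⁻¹] / [kg·m²·s⁻²·A⁻¹] = s⁻¹
  (b) kg
  (c) kg·s⁻¹
  (d) [elastic modulus] = kg·m⁻¹·s⁻²
  (e) N·s·m⁻² = kg·m·s⁻²·s·m⁻² = kg·m⁻¹·s⁻¹  ← same
Only (e) matches kg·m⁻¹·s⁻¹.

(e)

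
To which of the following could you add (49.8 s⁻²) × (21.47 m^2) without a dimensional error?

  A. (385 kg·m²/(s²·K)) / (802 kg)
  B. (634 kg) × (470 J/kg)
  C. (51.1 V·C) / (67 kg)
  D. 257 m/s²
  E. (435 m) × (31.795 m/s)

C.

Reference: [s⁻²] · [m²] = m²·s⁻².
Each option:
  A. [kg·m²·s⁻²·K⁻¹] / [kg] = m²·s⁻²·K⁻¹
  B. [kg] · [m²·s⁻²] = kg·m²·s⁻²
  C. [kg·m²·s⁻²] / [kg] = m²·s⁻²  ← same
  D. m·s⁻²
  E. [m] · [m·s⁻¹] = m²·s⁻¹
Only C. matches m²·s⁻².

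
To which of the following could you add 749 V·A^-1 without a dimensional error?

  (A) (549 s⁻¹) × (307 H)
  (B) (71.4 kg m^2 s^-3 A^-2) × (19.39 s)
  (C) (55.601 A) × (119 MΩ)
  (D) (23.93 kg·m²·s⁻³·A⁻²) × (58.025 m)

(A)

Reference: V·A⁻¹ = J·C⁻¹·A⁻¹ = kg·m²·s⁻³·A⁻².
Each option:
  (A) [s⁻¹] · [kg·m²·s⁻²·A⁻²] = kg·m²·s⁻³·A⁻²  ← same
  (B) [kg·m²·s⁻³·A⁻²] · [s] = kg·m²·s⁻²·A⁻²
  (C) [A] · [kg·m²·s⁻³·A⁻²] = kg·m²·s⁻³·A⁻¹
  (D) [kg·m²·s⁻³·A⁻²] · [m] = kg·m³·s⁻³·A⁻²
Only (A) matches kg·m²·s⁻³·A⁻².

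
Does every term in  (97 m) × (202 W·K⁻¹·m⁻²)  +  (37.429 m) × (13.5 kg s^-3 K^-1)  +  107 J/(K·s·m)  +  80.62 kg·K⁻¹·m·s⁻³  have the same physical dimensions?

Expand each in SI base units:
  (97 m) × (202 W·K⁻¹·m⁻²):  [m] · [kg·s⁻³·K⁻¹] = kg·m·s⁻³·K⁻¹
  (37.429 m) × (13.5 kg s^-3 K^-1):  [m] · [kg·s⁻³·K⁻¹] = kg·m·s⁻³·K⁻¹
  107 J/(K·s·m):  J·s⁻¹·m⁻¹·K⁻¹ = N·m·s⁻¹·m⁻¹·K⁻¹ = kg·m·s⁻³·K⁻¹
  80.62 kg·K⁻¹·m·s⁻³:  kg·m·s⁻³·K⁻¹
Every term reduces to kg·m·s⁻³·K⁻¹.

Yes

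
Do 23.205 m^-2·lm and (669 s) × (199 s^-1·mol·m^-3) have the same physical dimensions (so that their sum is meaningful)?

No

Work out the base dimensions of each:
  23.205 m^-2·lm:  lm·m⁻² = cd·m⁻² = m⁻²·cd
  (669 s) × (199 s^-1·mol·m^-3):  [s] · [m⁻³·s⁻¹·mol] = m⁻³·mol
m⁻²·cd ≠ m⁻³·mol, so they cannot be added.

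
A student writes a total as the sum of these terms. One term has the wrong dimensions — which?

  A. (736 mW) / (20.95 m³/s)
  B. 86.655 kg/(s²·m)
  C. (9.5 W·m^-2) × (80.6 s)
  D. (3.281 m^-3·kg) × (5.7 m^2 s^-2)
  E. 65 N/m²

Dimensions:
  A. [kg·m²·s⁻³] / [m³·s⁻¹] = kg·m⁻¹·s⁻²
  B. kg·m⁻¹·s⁻²
  C. [kg·s⁻³] · [s] = kg·s⁻²
  D. [kg·m⁻³] · [m²·s⁻²] = kg·m⁻¹·s⁻²
  E. N·m⁻² = kg·m·s⁻²·m⁻² = kg·m⁻¹·s⁻²
All reduce to kg·m⁻¹·s⁻² except C., which is kg·s⁻².

C.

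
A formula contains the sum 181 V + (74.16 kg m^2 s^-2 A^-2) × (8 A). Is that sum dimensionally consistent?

In SI base units:
  181 V:  V = J·C⁻¹ = kg·m²·s⁻³·A⁻¹
  (74.16 kg m^2 s^-2 A^-2) × (8 A):  [kg·m²·s⁻²·A⁻²] · [A] = kg·m²·s⁻²·A⁻¹
kg·m²·s⁻³·A⁻¹ ≠ kg·m²·s⁻²·A⁻¹, so they cannot be added.

No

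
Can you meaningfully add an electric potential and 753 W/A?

Yes

In SI base units:
  an electric potential:  [electric potential] = kg·m²·s⁻³·A⁻¹
  753 W/A:  W·A⁻¹ = J·s⁻¹·A⁻¹ = kg·m²·s⁻³·A⁻¹
Both are kg·m²·s⁻³·A⁻¹, so they have the same dimensions and can be added.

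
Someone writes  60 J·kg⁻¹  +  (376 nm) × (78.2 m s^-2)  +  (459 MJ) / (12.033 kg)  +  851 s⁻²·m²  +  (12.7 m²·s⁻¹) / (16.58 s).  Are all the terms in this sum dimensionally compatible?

In SI base units:
  60 J·kg⁻¹:  J·kg⁻¹ = N·m·kg⁻¹ = m²·s⁻²
  (376 nm) × (78.2 m s^-2):  [m] · [m·s⁻²] = m²·s⁻²
  (459 MJ) / (12.033 kg):  [kg·m²·s⁻²] / [kg] = m²·s⁻²
  851 s⁻²·m²:  m²·s⁻²
  (12.7 m²·s⁻¹) / (16.58 s):  [m²·s⁻¹] / [s] = m²·s⁻²
Every term reduces to m²·s⁻².

Yes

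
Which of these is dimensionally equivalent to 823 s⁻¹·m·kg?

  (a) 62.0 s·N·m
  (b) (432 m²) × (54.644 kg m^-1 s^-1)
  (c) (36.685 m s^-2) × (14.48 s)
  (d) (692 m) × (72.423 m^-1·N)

Reference: kg·m·s⁻¹.
Each option:
  (a) N·m·s = kg·m·s⁻²·m·s = kg·m²·s⁻¹
  (b) [m²] · [kg·m⁻¹·s⁻¹] = kg·m·s⁻¹  ← same
  (c) [m·s⁻²] · [s] = m·s⁻¹
  (d) [m] · [kg·s⁻²] = kg·m·s⁻²
Only (b) matches kg·m·s⁻¹.

(b)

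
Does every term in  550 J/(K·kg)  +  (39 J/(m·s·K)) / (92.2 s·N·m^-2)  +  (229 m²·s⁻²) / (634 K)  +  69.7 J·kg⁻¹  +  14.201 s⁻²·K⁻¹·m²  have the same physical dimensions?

Expand each in SI base units:
  550 J/(K·kg):  J·kg⁻¹·K⁻¹ = N·m·kg⁻¹·K⁻¹ = m²·s⁻²·K⁻¹
  (39 J/(m·s·K)) / (92.2 s·N·m^-2):  [kg·m·s⁻³·K⁻¹] / [kg·m⁻¹·s⁻¹] = m²·s⁻²·K⁻¹
  (229 m²·s⁻²) / (634 K):  [m²·s⁻²] / [K] = m²·s⁻²·K⁻¹
  69.7 J·kg⁻¹:  J·kg⁻¹ = N·m·kg⁻¹ = m²·s⁻²
  14.201 s⁻²·K⁻¹·m²:  m²·s⁻²·K⁻¹
The terms do not share a single dimension (m²·s⁻² vs m²·s⁻²·K⁻¹).

No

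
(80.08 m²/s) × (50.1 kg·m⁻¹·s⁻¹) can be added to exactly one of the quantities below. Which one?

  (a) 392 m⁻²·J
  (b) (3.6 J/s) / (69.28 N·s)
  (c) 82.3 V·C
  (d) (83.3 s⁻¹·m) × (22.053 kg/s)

Reference: [m²·s⁻¹] · [kg·m⁻¹·s⁻¹] = kg·m·s⁻².
Each option:
  (a) J·m⁻² = N·m·m⁻² = kg·s⁻²
  (b) [kg·m²·s⁻³] / [kg·m·s⁻¹] = m·s⁻²
  (c) C·V = s·A·J·C⁻¹ = kg·m²·s⁻²
  (d) [m·s⁻¹] · [kg·s⁻¹] = kg·m·s⁻²  ← same
Only (d) matches kg·m·s⁻².

(d)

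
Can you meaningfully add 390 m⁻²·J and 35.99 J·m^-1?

No

Work out the base dimensions of each:
  390 m⁻²·J:  J·m⁻² = N·m·m⁻² = kg·s⁻²
  35.99 J·m^-1:  J·m⁻¹ = N·m·m⁻¹ = kg·m·s⁻²
kg·s⁻² ≠ kg·m·s⁻², so they cannot be added.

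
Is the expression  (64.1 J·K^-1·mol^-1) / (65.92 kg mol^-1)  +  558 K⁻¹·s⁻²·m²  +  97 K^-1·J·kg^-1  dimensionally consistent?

Yes

Expand each in SI base units:
  (64.1 J·K^-1·mol^-1) / (65.92 kg mol^-1):  [kg·m²·s⁻²·K⁻¹·mol⁻¹] / [kg·mol⁻¹] = m²·s⁻²·K⁻¹
  558 K⁻¹·s⁻²·m²:  m²·s⁻²·K⁻¹
  97 K^-1·J·kg^-1:  J·kg⁻¹·K⁻¹ = N·m·kg⁻¹·K⁻¹ = m²·s⁻²·K⁻¹
Every term reduces to m²·s⁻²·K⁻¹.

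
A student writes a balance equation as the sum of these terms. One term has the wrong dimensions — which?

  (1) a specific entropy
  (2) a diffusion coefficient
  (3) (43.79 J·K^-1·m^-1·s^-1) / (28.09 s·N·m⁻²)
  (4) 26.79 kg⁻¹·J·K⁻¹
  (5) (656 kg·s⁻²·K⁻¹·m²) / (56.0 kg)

(2)

Dimensions:
  (1) [specific entropy] = m²·s⁻²·K⁻¹
  (2) [diffusion coefficient] = m²·s⁻¹
  (3) [kg·m·s⁻³·K⁻¹] / [kg·m⁻¹·s⁻¹] = m²·s⁻²·K⁻¹
  (4) J·kg⁻¹·K⁻¹ = N·m·kg⁻¹·K⁻¹ = m²·s⁻²·K⁻¹
  (5) [kg·m²·s⁻²·K⁻¹] / [kg] = m²·s⁻²·K⁻¹
All reduce to m²·s⁻²·K⁻¹ except (2), which is m²·s⁻¹.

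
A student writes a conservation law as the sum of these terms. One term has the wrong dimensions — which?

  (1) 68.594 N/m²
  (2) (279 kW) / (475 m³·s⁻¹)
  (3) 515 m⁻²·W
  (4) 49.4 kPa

(3)

In SI base units:
  (1) N·m⁻² = kg·m·s⁻²·m⁻² = kg·m⁻¹·s⁻²
  (2) [kg·m²·s⁻³] / [m³·s⁻¹] = kg·m⁻¹·s⁻²
  (3) W·m⁻² = J·s⁻¹·m⁻² = kg·s⁻³
  (4) Pa = N·m⁻² = kg·m⁻¹·s⁻²
All reduce to kg·m⁻¹·s⁻² except (3), which is kg·s⁻³.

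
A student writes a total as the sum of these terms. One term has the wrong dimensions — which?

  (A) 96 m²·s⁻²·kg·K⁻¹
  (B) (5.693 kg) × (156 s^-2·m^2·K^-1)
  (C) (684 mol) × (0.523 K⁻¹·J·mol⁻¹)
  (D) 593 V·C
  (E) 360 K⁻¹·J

In SI base units:
  (A) kg·m²·s⁻²·K⁻¹
  (B) [kg] · [m²·s⁻²·K⁻¹] = kg·m²·s⁻²·K⁻¹
  (C) [mol] · [kg·m²·s⁻²·K⁻¹·mol⁻¹] = kg·m²·s⁻²·K⁻¹
  (D) C·V = s·A·J·C⁻¹ = kg·m²·s⁻²
  (E) J·K⁻¹ = N·m·K⁻¹ = kg·m²·s⁻²·K⁻¹
All reduce to kg·m²·s⁻²·K⁻¹ except (D), which is kg·m²·s⁻².

(D)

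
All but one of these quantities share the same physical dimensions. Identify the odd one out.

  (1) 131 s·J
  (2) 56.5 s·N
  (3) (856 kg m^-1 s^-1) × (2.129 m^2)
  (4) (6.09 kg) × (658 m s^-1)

(1)

Dimensions:
  (1) J·s = N·m·s = kg·m²·s⁻¹
  (2) N·s = kg·m·s⁻²·s = kg·m·s⁻¹
  (3) [kg·m⁻¹·s⁻¹] · [m²] = kg·m·s⁻¹
  (4) [kg] · [m·s⁻¹] = kg·m·s⁻¹
All reduce to kg·m·s⁻¹ except (1), which is kg·m²·s⁻¹.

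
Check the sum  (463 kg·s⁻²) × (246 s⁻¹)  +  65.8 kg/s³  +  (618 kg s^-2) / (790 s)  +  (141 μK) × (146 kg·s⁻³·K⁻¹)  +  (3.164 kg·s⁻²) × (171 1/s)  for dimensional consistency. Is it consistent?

Yes

Dimensions:
  (463 kg·s⁻²) × (246 s⁻¹):  [kg·s⁻²] · [s⁻¹] = kg·s⁻³
  65.8 kg/s³:  kg·s⁻³
  (618 kg s^-2) / (790 s):  [kg·s⁻²] / [s] = kg·s⁻³
  (141 μK) × (146 kg·s⁻³·K⁻¹):  [K] · [kg·s⁻³·K⁻¹] = kg·s⁻³
  (3.164 kg·s⁻²) × (171 1/s):  [kg·s⁻²] · [s⁻¹] = kg·s⁻³
Every term reduces to kg·s⁻³.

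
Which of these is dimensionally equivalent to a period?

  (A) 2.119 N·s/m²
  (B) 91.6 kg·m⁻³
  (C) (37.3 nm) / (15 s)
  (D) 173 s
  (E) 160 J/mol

(D)

Reference: [period] = s.
Each option:
  (A) N·s·m⁻² = kg·m·s⁻²·s·m⁻² = kg·m⁻¹·s⁻¹
  (B) kg·m⁻³
  (C) [m] / [s] = m·s⁻¹
  (D) s  ← same
  (E) J·mol⁻¹ = N·m·mol⁻¹ = kg·m²·s⁻²·mol⁻¹
Only (D) matches s.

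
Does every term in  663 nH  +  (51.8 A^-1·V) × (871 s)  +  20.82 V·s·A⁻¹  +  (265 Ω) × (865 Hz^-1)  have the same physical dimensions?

Yes

Reduce each to base SI dimensions:
  663 nH:  H = V·s·A⁻¹ = kg·m²·s⁻²·A⁻²
  (51.8 A^-1·V) × (871 s):  [kg·m²·s⁻³·A⁻²] · [s] = kg·m²·s⁻²·A⁻²
  20.82 V·s·A⁻¹:  V·s·A⁻¹ = J·C⁻¹·s·A⁻¹ = kg·m²·s⁻²·A⁻²
  (265 Ω) × (865 Hz^-1):  [kg·m²·s⁻³·A⁻²] · [s] = kg·m²·s⁻²·A⁻²
Every term reduces to kg·m²·s⁻²·A⁻².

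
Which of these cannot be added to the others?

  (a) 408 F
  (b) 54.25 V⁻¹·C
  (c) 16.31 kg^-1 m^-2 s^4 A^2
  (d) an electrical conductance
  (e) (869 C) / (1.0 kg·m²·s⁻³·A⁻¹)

Expand each in SI base units:
  (a) F = C·V⁻¹ = kg⁻¹·m⁻²·s⁴·A²
  (b) C·V⁻¹ = s·A·(J·C⁻¹)⁻¹ = kg⁻¹·m⁻²·s⁴·A²
  (c) kg⁻¹·m⁻²·s⁴·A²
  (d) [electrical conductance] = kg⁻¹·m⁻²·s³·A²
  (e) [s·A] / [kg·m²·s⁻³·A⁻¹] = kg⁻¹·m⁻²·s⁴·A²
All reduce to kg⁻¹·m⁻²·s⁴·A² except (d), which is kg⁻¹·m⁻²·s³·A².

(d)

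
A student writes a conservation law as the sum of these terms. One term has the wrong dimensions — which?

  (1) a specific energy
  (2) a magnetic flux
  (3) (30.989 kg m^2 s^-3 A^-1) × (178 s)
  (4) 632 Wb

(1)

Work out the base dimensions of each:
  (1) [specific energy] = m²·s⁻²
  (2) [magnetic flux] = kg·m²·s⁻²·A⁻¹
  (3) [kg·m²·s⁻³·A⁻¹] · [s] = kg·m²·s⁻²·A⁻¹
  (4) Wb = V·s = kg·m²·s⁻²·A⁻¹
All reduce to kg·m²·s⁻²·A⁻¹ except (1), which is m²·s⁻².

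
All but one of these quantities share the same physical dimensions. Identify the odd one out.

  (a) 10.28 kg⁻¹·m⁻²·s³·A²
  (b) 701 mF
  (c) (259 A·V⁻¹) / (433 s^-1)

(a)

Work out the base dimensions of each:
  (a) kg⁻¹·m⁻²·s³·A²
  (b) F = C·V⁻¹ = kg⁻¹·m⁻²·s⁴·A²
  (c) [kg⁻¹·m⁻²·s³·A²] / [s⁻¹] = kg⁻¹·m⁻²·s⁴·A²
All reduce to kg⁻¹·m⁻²·s⁴·A² except (a), which is kg⁻¹·m⁻²·s³·A².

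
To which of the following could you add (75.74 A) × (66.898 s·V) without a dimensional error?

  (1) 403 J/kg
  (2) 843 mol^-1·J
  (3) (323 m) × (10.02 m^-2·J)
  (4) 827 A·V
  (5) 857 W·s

(5)

Reference: [A] · [kg·m²·s⁻²·A⁻¹] = kg·m²·s⁻².
Each option:
  (1) J·kg⁻¹ = N·m·kg⁻¹ = m²·s⁻²
  (2) J·mol⁻¹ = N·m·mol⁻¹ = kg·m²·s⁻²·mol⁻¹
  (3) [m] · [kg·s⁻²] = kg·m·s⁻²
  (4) V·A = J·C⁻¹·A = kg·m²·s⁻³
  (5) W·s = J·s⁻¹·s = kg·m²·s⁻²  ← same
Only (5) matches kg·m²·s⁻².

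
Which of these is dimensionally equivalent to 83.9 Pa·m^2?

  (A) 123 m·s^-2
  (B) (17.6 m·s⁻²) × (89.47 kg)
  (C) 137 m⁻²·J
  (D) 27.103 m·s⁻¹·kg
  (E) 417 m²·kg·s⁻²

(B)

Reference: Pa·m² = N·m⁻²·m² = kg·m·s⁻².
Each option:
  (A) m·s⁻²
  (B) [m·s⁻²] · [kg] = kg·m·s⁻²  ← same
  (C) J·m⁻² = N·m·m⁻² = kg·s⁻²
  (D) kg·m·s⁻¹
  (E) kg·m²·s⁻²
Only (B) matches kg·m·s⁻².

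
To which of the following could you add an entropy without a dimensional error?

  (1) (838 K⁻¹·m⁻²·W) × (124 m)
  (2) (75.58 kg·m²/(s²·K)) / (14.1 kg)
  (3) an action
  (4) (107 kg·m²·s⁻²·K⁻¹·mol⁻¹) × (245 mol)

(4)

Reference: [entropy] = kg·m²·s⁻²·K⁻¹.
Each option:
  (1) [kg·s⁻³·K⁻¹] · [m] = kg·m·s⁻³·K⁻¹
  (2) [kg·m²·s⁻²·K⁻¹] / [kg] = m²·s⁻²·K⁻¹
  (3) [action] = kg·m²·s⁻¹
  (4) [kg·m²·s⁻²·K⁻¹·mol⁻¹] · [mol] = kg·m²·s⁻²·K⁻¹  ← same
Only (4) matches kg·m²·s⁻²·K⁻¹.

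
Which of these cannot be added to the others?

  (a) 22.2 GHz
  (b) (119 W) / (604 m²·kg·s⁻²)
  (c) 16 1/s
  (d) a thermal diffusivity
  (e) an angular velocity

(d)

Dimensions:
  (a) Hz = s⁻¹
  (b) [kg·m²·s⁻³] / [kg·m²·s⁻²] = s⁻¹
  (c) s⁻¹
  (d) [thermal diffusivity] = m²·s⁻¹
  (e) [angular velocity] = s⁻¹
All reduce to s⁻¹ except (d), which is m²·s⁻¹.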